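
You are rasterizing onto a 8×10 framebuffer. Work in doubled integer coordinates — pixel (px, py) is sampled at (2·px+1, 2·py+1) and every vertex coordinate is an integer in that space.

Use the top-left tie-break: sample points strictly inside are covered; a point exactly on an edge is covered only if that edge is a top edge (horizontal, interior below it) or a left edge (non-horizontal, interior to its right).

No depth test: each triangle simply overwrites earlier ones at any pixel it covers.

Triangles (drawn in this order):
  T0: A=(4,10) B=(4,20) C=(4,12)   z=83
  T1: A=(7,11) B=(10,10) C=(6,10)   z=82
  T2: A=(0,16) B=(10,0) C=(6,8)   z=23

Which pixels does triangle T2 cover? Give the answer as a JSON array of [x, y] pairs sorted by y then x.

T0:
  degenerate (2·area = 0) — covers nothing
T1:
  2·area = 4  (B↔C swapped to make it positive)
  edge (7, 11)→(6, 10): d=(-1,-1) top-left  bias=+0
  edge (6, 10)→(10, 10): d=(4,0) top-left  bias=+0
  edge (10, 10)→(7, 11): d=(-3,1) right/bottom  bias=-1
    (0,2)@(1, 5): e=[0,-20,24] → ·  [on edge]
    (1,3)@(3, 7): e=[0,-12,16] → ·  [on edge]
    (2,4)@(5, 9): e=[0,-4,8] → ·  [on edge]
    (6,4)@(13, 9): e=[8,-4,0] → ·  [on edge]
    (3,5)@(7, 11): e=[0,4,0] → ·  [on edge]
    (0,6)@(1, 13): e=[-8,12,0] → ·  [on edge]
    (4,6)@(9, 13): e=[0,12,-8] → ·  [on edge]
    (5,7)@(11, 15): e=[0,20,-16] → ·  [on edge]
    (6,8)@(13, 17): e=[0,28,-24] → ·  [on edge]
    (7,9)@(15, 19): e=[0,36,-32] → ·  [on edge]
  covered (0 px):
    · · · · · · · ·
    · · · · · · · ·
    · · · · · · · ·
    · · · · · · · ·
    · · · · · · · ·
    · · · · · · · ·
    · · · · · · · ·
    · · · · · · · ·
    · · · · · · · ·
    · · · · · · · ·
T2:
  2·area = 16
  edge (0, 16)→(10, 0): d=(10,-16) top-left  bias=+0
  edge (10, 0)→(6, 8): d=(-4,8) right/bottom  bias=-1
  edge (6, 8)→(0, 16): d=(-6,8) right/bottom  bias=-1
    (3,2)@(7, 5): e=[2,4,10] → #
    (4,2)@(9, 5): e=[34,-12,-6] → ·
    (3,3)@(7, 7): e=[22,-4,-2] → ·
    (2,4)@(5, 9): e=[10,4,2] → #
    (3,4)@(7, 9): e=[42,-12,-14] → ·
    (2,5)@(5, 11): e=[30,-4,-10] → ·
  covered (2 px):
    · · · · · · · ·
    · · · · · · · ·
    · · · # · · · ·
    · · · · · · · ·
    · · # · · · · ·
    · · · · · · · ·
    · · · · · · · ·
    · · · · · · · ·
    · · · · · · · ·
    · · · · · · · ·

Final: [[3,2],[2,4]]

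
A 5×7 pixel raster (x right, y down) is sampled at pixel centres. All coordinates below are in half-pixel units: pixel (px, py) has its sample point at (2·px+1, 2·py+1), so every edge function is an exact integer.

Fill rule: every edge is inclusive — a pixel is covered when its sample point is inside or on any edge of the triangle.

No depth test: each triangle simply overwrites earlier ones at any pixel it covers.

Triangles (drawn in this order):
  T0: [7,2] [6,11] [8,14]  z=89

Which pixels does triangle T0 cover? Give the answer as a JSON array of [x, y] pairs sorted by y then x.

T0:
  2·area = 21  (B↔C swapped to make it positive)
  edge (7, 2)→(8, 14): d=(1,12) inclusive
  edge (8, 14)→(6, 11): d=(-2,-3) inclusive
  edge (6, 11)→(7, 2): d=(1,-9) inclusive
    (3,1)@(7, 3): e=[1,19,1] → #
    (4,1)@(9, 3): e=[-23,25,19] → ·
    (3,2)@(7, 5): e=[3,15,3] → #
    (4,2)@(9, 5): e=[-21,21,21] → ·
    (3,3)@(7, 7): e=[5,11,5] → #
    (4,3)@(9, 7): e=[-19,17,23] → ·
    (3,4)@(7, 9): e=[7,7,7] → #
    (4,4)@(9, 9): e=[-17,13,25] → ·
    (3,5)@(7, 11): e=[9,3,9] → #
    (4,5)@(9, 11): e=[-15,9,27] → ·
    (3,6)@(7, 13): e=[11,-1,11] → ·
  covered (5 px):
    · · · · ·
    · · · # ·
    · · · # ·
    · · · # ·
    · · · # ·
    · · · # ·
    · · · · ·

Answer: [[3,1],[3,2],[3,3],[3,4],[3,5]]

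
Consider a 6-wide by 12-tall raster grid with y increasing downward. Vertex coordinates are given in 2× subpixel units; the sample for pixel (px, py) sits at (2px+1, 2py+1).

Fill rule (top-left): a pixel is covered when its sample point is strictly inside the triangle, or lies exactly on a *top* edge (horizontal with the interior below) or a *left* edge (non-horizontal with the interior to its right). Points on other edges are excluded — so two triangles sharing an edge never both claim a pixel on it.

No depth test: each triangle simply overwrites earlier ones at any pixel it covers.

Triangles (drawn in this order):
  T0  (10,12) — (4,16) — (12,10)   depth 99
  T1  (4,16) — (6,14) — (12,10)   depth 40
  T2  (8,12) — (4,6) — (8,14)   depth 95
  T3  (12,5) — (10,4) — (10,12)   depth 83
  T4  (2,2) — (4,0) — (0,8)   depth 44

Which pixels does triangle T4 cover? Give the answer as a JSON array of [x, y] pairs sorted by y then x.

T0:
  2·area = 4
  edge (10, 12)→(4, 16): d=(-6,4) right/bottom  bias=-1
  edge (4, 16)→(12, 10): d=(8,-6) top-left  bias=+0
  edge (12, 10)→(10, 12): d=(-2,2) right/bottom  bias=-1
    (5,5)@(11, 11): e=[2,2,0] → ·  [on edge]
    (4,6)@(9, 13): e=[-2,6,0] → ·  [on edge]
    (3,7)@(7, 15): e=[-6,10,0] → ·  [on edge]
    (2,8)@(5, 17): e=[-10,14,0] → ·  [on edge]
    (1,9)@(3, 19): e=[-14,18,0] → ·  [on edge]
    (0,10)@(1, 21): e=[-18,22,0] → ·  [on edge]
  covered (0 px):
    · · · · · ·
    · · · · · ·
    · · · · · ·
    · · · · · ·
    · · · · · ·
    · · · · · ·
    · · · · · ·
    · · · · · ·
    · · · · · ·
    · · · · · ·
    · · · · · ·
    · · · · · ·
T1:
  2·area = 4
  edge (4, 16)→(6, 14): d=(2,-2) top-left  bias=+0
  edge (6, 14)→(12, 10): d=(6,-4) top-left  bias=+0
  edge (12, 10)→(4, 16): d=(-8,6) right/bottom  bias=-1
    (5,4)@(11, 9): e=[0,-10,14] → ·  [on edge]
    (4,5)@(9, 11): e=[0,-6,10] → ·  [on edge]
    (3,6)@(7, 13): e=[0,-2,6] → ·  [on edge]
    (2,7)@(5, 15): e=[0,2,2] → #  [on edge]
    (3,7)@(7, 15): e=[4,10,-10] → ·
    (1,8)@(3, 17): e=[0,6,-2] → ·  [on edge]
    (2,8)@(5, 17): e=[4,14,-14] → ·
    (0,9)@(1, 19): e=[0,10,-6] → ·  [on edge]
  covered (1 px):
    · · · · · ·
    · · · · · ·
    · · · · · ·
    · · · · · ·
    · · · · · ·
    · · · · · ·
    · · · · · ·
    · · # · · ·
    · · · · · ·
    · · · · · ·
    · · · · · ·
    · · · · · ·
T2:
  2·area = 8  (B↔C swapped to make it positive)
  edge (8, 12)→(8, 14): d=(0,2) right/bottom  bias=-1
  edge (8, 14)→(4, 6): d=(-4,-8) top-left  bias=+0
  edge (4, 6)→(8, 12): d=(4,6) right/bottom  bias=-1
    (3,5)@(7, 11): e=[2,4,2] → #
    (4,5)@(9, 11): e=[-2,20,-10] → ·
    (3,6)@(7, 13): e=[2,-4,10] → ·
  covered (1 px):
    · · · · · ·
    · · · · · ·
    · · · · · ·
    · · · · · ·
    · · · · · ·
    · · · # · ·
    · · · · · ·
    · · · · · ·
    · · · · · ·
    · · · · · ·
    · · · · · ·
    · · · · · ·
T3:
  2·area = 16  (B↔C swapped to make it positive)
  edge (12, 5)→(10, 12): d=(-2,7) right/bottom  bias=-1
  edge (10, 12)→(10, 4): d=(0,-8) top-left  bias=+0
  edge (10, 4)→(12, 5): d=(2,1) right/bottom  bias=-1
    (5,2)@(11, 5): e=[7,8,1] → #
    (5,3)@(11, 7): e=[3,8,5] → #
    (5,4)@(11, 9): e=[-1,8,9] → ·
  covered (2 px):
    · · · · · ·
    · · · · · ·
    · · · · · #
    · · · · · #
    · · · · · ·
    · · · · · ·
    · · · · · ·
    · · · · · ·
    · · · · · ·
    · · · · · ·
    · · · · · ·
    · · · · · ·
T4:
  2·area = 8
  edge (2, 2)→(4, 0): d=(2,-2) top-left  bias=+0
  edge (4, 0)→(0, 8): d=(-4,8) right/bottom  bias=-1
  edge (0, 8)→(2, 2): d=(2,-6) top-left  bias=+0
    (1,0)@(3, 1): e=[0,4,4] → #  [on edge]
    (2,0)@(5, 1): e=[4,-12,16] → ·
    (0,1)@(1, 3): e=[0,12,-4] → ·  [on edge]
    (1,1)@(3, 3): e=[4,-4,8] → ·
    (0,2)@(1, 5): e=[4,4,0] → #  [on edge]
    (1,2)@(3, 5): e=[8,-12,12] → ·
    (0,3)@(1, 7): e=[8,-4,4] → ·
  covered (2 px):
    · # · · · ·
    · · · · · ·
    # · · · · ·
    · · · · · ·
    · · · · · ·
    · · · · · ·
    · · · · · ·
    · · · · · ·
    · · · · · ·
    · · · · · ·
    · · · · · ·
    · · · · · ·

Answer: [[1,0],[0,2]]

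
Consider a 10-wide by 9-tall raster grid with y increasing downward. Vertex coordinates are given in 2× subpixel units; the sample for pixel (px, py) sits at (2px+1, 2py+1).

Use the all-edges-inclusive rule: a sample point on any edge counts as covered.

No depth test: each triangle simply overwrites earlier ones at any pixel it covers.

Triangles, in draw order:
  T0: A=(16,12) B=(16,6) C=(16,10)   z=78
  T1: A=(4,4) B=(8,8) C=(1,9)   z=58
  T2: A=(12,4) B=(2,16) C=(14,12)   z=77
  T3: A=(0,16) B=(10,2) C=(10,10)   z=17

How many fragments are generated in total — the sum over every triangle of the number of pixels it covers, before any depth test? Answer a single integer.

T0:
  degenerate (2·area = 0) — covers nothing
T1:
  2·area = 32
  edge (4, 4)→(8, 8): d=(4,4) inclusive
  edge (8, 8)→(1, 9): d=(-7,1) inclusive
  edge (1, 9)→(4, 4): d=(3,-5) inclusive
    (0,0)@(1, 1): e=[0,56,-24] → .  [on edge]
    (1,1)@(3, 3): e=[0,40,-8] → .  [on edge]
    (2,2)@(5, 5): e=[0,24,8] → X  [on edge]
    (3,2)@(7, 5): e=[-8,22,18] → .
    (1,3)@(3, 7): e=[16,12,4] → X
    (3,3)@(7, 7): e=[0,8,24] → X  [on edge]
    (4,3)@(9, 7): e=[-8,6,34] → .
    (7,3)@(15, 7): e=[-32,0,64] → .  [on edge]
    (0,4)@(1, 9): e=[32,0,0] → X  [on edge]
    (1,4)@(3, 9): e=[24,-2,10] → .
    (2,4)@(5, 9): e=[16,-4,20] → .
    (3,4)@(7, 9): e=[8,-6,30] → .
    (4,4)@(9, 9): e=[0,-8,40] → .  [on edge]
    (5,5)@(11, 11): e=[0,-24,56] → .  [on edge]
    (6,6)@(13, 13): e=[0,-40,72] → .  [on edge]
    (7,7)@(15, 15): e=[0,-56,88] → .  [on edge]
    (8,8)@(17, 17): e=[0,-72,104] → .  [on edge]
  covered (5 px):
    . . . . . . . . . .
    . . . . . . . . . .
    . . X . . . . . . .
    . X X X . . . . . .
    X . . . . . . . . .
    . . . . . . . . . .
    . . . . . . . . . .
    . . . . . . . . . .
    . . . . . . . . . .
T2:
  2·area = 104  (B↔C swapped to make it positive)
  edge (12, 4)→(14, 12): d=(2,8) inclusive
  edge (14, 12)→(2, 16): d=(-12,4) inclusive
  edge (2, 16)→(12, 4): d=(10,-12) inclusive
    (5,3)@(11, 7): e=[14,72,18] → X
    (6,3)@(13, 7): e=[-2,64,42] → .
    (4,4)@(9, 9): e=[34,56,14] → X
    (6,4)@(13, 9): e=[2,40,62] → X
    (7,4)@(15, 9): e=[-14,32,86] → .
    (3,5)@(7, 11): e=[54,40,10] → X
    (7,5)@(15, 11): e=[-10,8,106] → .
    (8,5)@(17, 11): e=[-26,0,130] → .  [on edge]
    (2,6)@(5, 13): e=[74,24,6] → X
    (5,6)@(11, 13): e=[26,0,78] → X  [on edge]
    (6,6)@(13, 13): e=[10,-8,102] → .
    (1,7)@(3, 15): e=[94,8,2] → X
    (2,7)@(5, 15): e=[78,0,26] → X  [on edge]
  covered (14 px):
    . . . . . . . . . .
    . . . . . . . . . .
    . . . . . . . . . .
    . . . . . X . . . .
    . . . . X X X . . .
    . . . X X X X . . .
    . . X X X X . . . .
    . X X . . . . . . .
    . . . . . . . . . .
T3:
  2·area = 80
  edge (0, 16)→(10, 2): d=(10,-14) inclusive
  edge (10, 2)→(10, 10): d=(0,8) inclusive
  edge (10, 10)→(0, 16): d=(-10,6) inclusive
    (4,2)@(9, 5): e=[16,8,56] → X
    (5,2)@(11, 5): e=[44,-8,44] → .
    (3,3)@(7, 7): e=[8,24,48] → X
    (5,3)@(11, 7): e=[64,-8,24] → .
    (7,3)@(15, 7): e=[120,-40,0] → .  [on edge]
    (2,4)@(5, 9): e=[0,40,40] → X  [on edge]
    (5,4)@(11, 9): e=[84,-8,4] → .
    (2,5)@(5, 11): e=[20,40,20] → X
    (4,5)@(9, 11): e=[76,8,-4] → .
    (1,6)@(3, 13): e=[12,56,12] → X
    (2,6)@(5, 13): e=[40,40,0] → X  [on edge]
    (3,6)@(7, 13): e=[68,24,-12] → .
  covered (11 px):
    . . . . . . . . . .
    . . . . . . . . . .
    . . . . X . . . . .
    . . . X X . . . . .
    . . X X X . . . . .
    . . X X . . . . . .
    . X X . . . . . . .
    X . . . . . . . . .
    . . . . . . . . . .

Answer: 30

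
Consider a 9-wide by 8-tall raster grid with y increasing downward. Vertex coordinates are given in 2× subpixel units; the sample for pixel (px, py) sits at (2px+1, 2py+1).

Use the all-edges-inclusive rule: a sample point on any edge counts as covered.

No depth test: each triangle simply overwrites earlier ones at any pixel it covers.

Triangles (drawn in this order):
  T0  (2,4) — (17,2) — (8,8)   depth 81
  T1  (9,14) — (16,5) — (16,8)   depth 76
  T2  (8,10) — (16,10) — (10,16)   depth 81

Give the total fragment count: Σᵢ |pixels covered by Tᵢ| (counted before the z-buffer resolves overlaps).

T0:
  2·area = 72
  edge (2, 4)→(17, 2): d=(15,-2) inclusive
  edge (17, 2)→(8, 8): d=(-9,6) inclusive
  edge (8, 8)→(2, 4): d=(-6,-4) inclusive
    (5,1)@(11, 3): e=[3,27,42] → #
    (6,1)@(13, 3): e=[7,15,50] → #
    (7,1)@(15, 3): e=[11,3,58] → #
    (8,1)@(17, 3): e=[15,-9,66] → ·
    (2,2)@(5, 5): e=[21,45,6] → #
    (3,2)@(7, 5): e=[25,33,14] → #
    (4,2)@(9, 5): e=[29,21,22] → #
    (6,2)@(13, 5): e=[37,-3,38] → ·
    (7,2)@(15, 5): e=[41,-15,46] → ·
    (2,3)@(5, 7): e=[51,27,-6] → ·
    (3,3)@(7, 7): e=[55,15,2] → #
    (5,3)@(11, 7): e=[63,-9,18] → ·
  covered (9 px):
    · · · · · · · · ·
    · · · · · # # # ·
    · · # # # # · · ·
    · · · # # · · · ·
    · · · · · · · · ·
    · · · · · · · · ·
    · · · · · · · · ·
    · · · · · · · · ·
T1:
  2·area = 21
  edge (9, 14)→(16, 5): d=(7,-9) inclusive
  edge (16, 5)→(16, 8): d=(0,3) inclusive
  edge (16, 8)→(9, 14): d=(-7,6) inclusive
    (7,3)@(15, 7): e=[5,3,13] → #
    (8,3)@(17, 7): e=[23,-3,1] → ·
    (6,4)@(13, 9): e=[1,9,11] → #
    (7,4)@(15, 9): e=[19,3,-1] → ·
    (6,5)@(13, 11): e=[15,9,-3] → ·
  covered (2 px):
    · · · · · · · · ·
    · · · · · · · · ·
    · · · · · · · · ·
    · · · · · · · # ·
    · · · · · · # · ·
    · · · · · · · · ·
    · · · · · · · · ·
    · · · · · · · · ·
T2:
  2·area = 48
  edge (8, 10)→(16, 10): d=(8,0) inclusive
  edge (16, 10)→(10, 16): d=(-6,6) inclusive
  edge (10, 16)→(8, 10): d=(-2,-6) inclusive
    (2,0)@(5, 1): e=[-72,120,0] → ·  [on edge]
    (3,3)@(7, 7): e=[-24,72,0] → ·  [on edge]
    (8,4)@(17, 9): e=[-8,0,56] → ·  [on edge]
    (4,5)@(9, 11): e=[8,36,4] → #
    (5,5)@(11, 11): e=[8,24,16] → #
    (6,5)@(13, 11): e=[8,12,28] → #
    (7,5)@(15, 11): e=[8,0,40] → #  [on edge]
    (8,5)@(17, 11): e=[8,-12,52] → ·
    (4,6)@(9, 13): e=[24,24,0] → #  [on edge]
    (6,6)@(13, 13): e=[24,0,24] → #  [on edge]
    (7,6)@(15, 13): e=[24,-12,36] → ·
    (4,7)@(9, 15): e=[40,12,-4] → ·
    (5,7)@(11, 15): e=[40,0,8] → #  [on edge]
  covered (8 px):
    · · · · · · · · ·
    · · · · · · · · ·
    · · · · · · · · ·
    · · · · · · · · ·
    · · · · · · · · ·
    · · · · # # # # ·
    · · · · # # # · ·
    · · · · · # · · ·

Final: 19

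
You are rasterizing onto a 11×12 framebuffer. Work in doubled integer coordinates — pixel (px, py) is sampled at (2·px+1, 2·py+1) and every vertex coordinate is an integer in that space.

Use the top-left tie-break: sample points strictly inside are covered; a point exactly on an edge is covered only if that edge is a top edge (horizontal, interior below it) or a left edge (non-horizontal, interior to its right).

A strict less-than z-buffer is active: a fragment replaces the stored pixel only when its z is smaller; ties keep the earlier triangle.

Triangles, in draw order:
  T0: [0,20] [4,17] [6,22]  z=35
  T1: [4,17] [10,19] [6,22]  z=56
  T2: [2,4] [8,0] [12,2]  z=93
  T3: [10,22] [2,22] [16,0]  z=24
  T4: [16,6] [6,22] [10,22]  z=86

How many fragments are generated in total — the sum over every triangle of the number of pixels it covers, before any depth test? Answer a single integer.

T0:
  2·area = 26
  edge (0, 20)→(4, 17): d=(4,-3) top-left  bias=+0
  edge (4, 17)→(6, 22): d=(2,5) right/bottom  bias=-1
  edge (6, 22)→(0, 20): d=(-6,-2) top-left  bias=+0
    (1,9)@(3, 19): e=[5,9,12] → X
    (2,9)@(5, 19): e=[11,-1,16] → .
    (1,10)@(3, 21): e=[13,13,0] → X  [on edge]
    (2,10)@(5, 21): e=[19,3,4] → X
    (3,10)@(7, 21): e=[25,-7,8] → .
    (1,11)@(3, 23): e=[21,17,-12] → .
    (2,11)@(5, 23): e=[27,7,-8] → .
    (4,11)@(9, 23): e=[39,-13,0] → .  [on edge]
  covered (3 px):
    . . . . . . . . . . .
    . . . . . . . . . . .
    . . . . . . . . . . .
    . . . . . . . . . . .
    . . . . . . . . . . .
    . . . . . . . . . . .
    . . . . . . . . . . .
    . . . . . . . . . . .
    . . . . . . . . . . .
    . X . . . . . . . . .
    . X X . . . . . . . .
    . . . . . . . . . . .
T1:
  2·area = 26
  edge (4, 17)→(10, 19): d=(6,2) right/bottom  bias=-1
  edge (10, 19)→(6, 22): d=(-4,3) right/bottom  bias=-1
  edge (6, 22)→(4, 17): d=(-2,-5) top-left  bias=+0
    (2,9)@(5, 19): e=[10,15,1] → X
    (3,9)@(7, 19): e=[6,9,11] → X
    (4,9)@(9, 19): e=[2,3,21] → X
    (5,9)@(11, 19): e=[-2,-3,31] → .
    (2,10)@(5, 21): e=[22,7,-3] → .
    (3,10)@(7, 21): e=[18,1,7] → X
    (4,10)@(9, 21): e=[14,-5,17] → .
    (3,11)@(7, 23): e=[30,-7,3] → .
  covered (4 px):
    . . . . . . . . . . .
    . . . . . . . . . . .
    . . . . . . . . . . .
    . . . . . . . . . . .
    . . . . . . . . . . .
    . . . . . . . . . . .
    . . . . . . . . . . .
    . . . . . . . . . . .
    . . . . . . . . . . .
    . . X X X . . . . . .
    . . . X . . . . . . .
    . . . . . . . . . . .
T2:
  2·area = 28
  edge (2, 4)→(8, 0): d=(6,-4) top-left  bias=+0
  edge (8, 0)→(12, 2): d=(4,2) right/bottom  bias=-1
  edge (12, 2)→(2, 4): d=(-10,2) right/bottom  bias=-1
    (3,0)@(7, 1): e=[2,6,20] → X
    (4,0)@(9, 1): e=[10,2,16] → X
    (5,0)@(11, 1): e=[18,-2,12] → .
    (8,0)@(17, 1): e=[42,-14,0] → .  [on edge]
    (2,1)@(5, 3): e=[6,18,4] → X
    (3,1)@(7, 3): e=[14,14,0] → .  [on edge]
    (4,1)@(9, 3): e=[22,10,-4] → .
    (2,2)@(5, 5): e=[18,26,-16] → .
  covered (3 px):
    . . . X X . . . . . .
    . . X . . . . . . . .
    . . . . . . . . . . .
    . . . . . . . . . . .
    . . . . . . . . . . .
    . . . . . . . . . . .
    . . . . . . . . . . .
    . . . . . . . . . . .
    . . . . . . . . . . .
    . . . . . . . . . . .
    . . . . . . . . . . .
    . . . . . . . . . . .
T3:
  2·area = 176
  edge (10, 22)→(2, 22): d=(-8,0) right/bottom  bias=-1
  edge (2, 22)→(16, 0): d=(14,-22) top-left  bias=+0
  edge (16, 0)→(10, 22): d=(-6,22) right/bottom  bias=-1
    (7,1)@(15, 3): e=[152,20,4] → X
    (8,1)@(17, 3): e=[152,64,-40] → .
    (6,2)@(13, 5): e=[136,4,36] → X
    (7,2)@(15, 5): e=[136,48,-8] → .
    (6,3)@(13, 7): e=[120,32,24] → X
    (7,3)@(15, 7): e=[120,76,-20] → .
    (5,4)@(11, 9): e=[104,16,56] → X
    (7,4)@(15, 9): e=[104,104,-32] → .
    (4,5)@(9, 11): e=[88,0,88] → X  [on edge]
    (6,5)@(13, 11): e=[88,88,0] → .  [on edge]
    (4,6)@(9, 13): e=[72,28,76] → X
    (6,6)@(13, 13): e=[72,116,-12] → .
  covered (22 px):
    . . . . . . . . . . .
    . . . . . . . X . . .
    . . . . . . X . . . .
    . . . . . . X . . . .
    . . . . . X X . . . .
    . . . . X X . . . . .
    . . . . X X . . . . .
    . . . X X X . . . . .
    . . . X X X . . . . .
    . . X X X . . . . . .
    . X X X X . . . . . .
    . . . . . . . . . . .
T4:
  2·area = 64  (B↔C swapped to make it positive)
  edge (16, 6)→(10, 22): d=(-6,16) right/bottom  bias=-1
  edge (10, 22)→(6, 22): d=(-4,0) right/bottom  bias=-1
  edge (6, 22)→(16, 6): d=(10,-16) top-left  bias=+0
    (6,5)@(13, 11): e=[18,44,2] → X
    (7,5)@(15, 11): e=[-14,44,34] → .
    (6,6)@(13, 13): e=[6,36,22] → X
    (7,6)@(15, 13): e=[-26,36,54] → .
    (5,7)@(11, 15): e=[26,28,10] → X
    (6,7)@(13, 15): e=[-6,28,42] → .
    (5,8)@(11, 17): e=[14,20,30] → X
    (6,8)@(13, 17): e=[-18,20,62] → .
    (4,9)@(9, 19): e=[34,12,18] → X
    (6,9)@(13, 19): e=[-30,12,82] → .
    (3,10)@(7, 21): e=[54,4,6] → X
    (5,10)@(11, 21): e=[-10,4,70] → .
  covered (8 px):
    . . . . . . . . . . .
    . . . . . . . . . . .
    . . . . . . . . . . .
    . . . . . . . . . . .
    . . . . . . . . . . .
    . . . . . . X . . . .
    . . . . . . X . . . .
    . . . . . X . . . . .
    . . . . . X . . . . .
    . . . . X X . . . . .
    . . . X X . . . . . .
    . . . . . . . . . . .

Answer: 40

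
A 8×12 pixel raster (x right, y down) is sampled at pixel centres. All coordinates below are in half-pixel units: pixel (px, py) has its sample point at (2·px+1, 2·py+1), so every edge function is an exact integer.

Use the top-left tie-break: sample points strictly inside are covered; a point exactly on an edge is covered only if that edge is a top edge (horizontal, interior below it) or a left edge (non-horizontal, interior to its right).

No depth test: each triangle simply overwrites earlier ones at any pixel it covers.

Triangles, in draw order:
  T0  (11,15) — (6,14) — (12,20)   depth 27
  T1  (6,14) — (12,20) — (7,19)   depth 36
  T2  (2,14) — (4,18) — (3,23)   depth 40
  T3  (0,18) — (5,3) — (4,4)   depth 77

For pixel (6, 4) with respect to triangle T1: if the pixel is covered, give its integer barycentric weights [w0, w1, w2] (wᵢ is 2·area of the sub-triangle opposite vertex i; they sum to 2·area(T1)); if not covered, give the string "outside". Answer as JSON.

T0:
  2·area = 24  (B↔C swapped to make it positive)
  edge (11, 15)→(12, 20): d=(1,5) right/bottom  bias=-1
  edge (12, 20)→(6, 14): d=(-6,-6) top-left  bias=+0
  edge (6, 14)→(11, 15): d=(5,1) right/bottom  bias=-1
    (4,2)@(9, 5): e=[0,72,-48] → ·  [on edge]
    (0,4)@(1, 9): e=[44,0,-20] → ·  [on edge]
    (1,5)@(3, 11): e=[36,0,-12] → ·  [on edge]
    (0,6)@(1, 13): e=[48,-24,0] → ·  [on edge]
    (2,6)@(5, 13): e=[28,0,-4] → ·  [on edge]
    (3,7)@(7, 15): e=[20,0,4] → #  [on edge]
    (4,7)@(9, 15): e=[10,12,2] → #
    (5,7)@(11, 15): e=[0,24,0] → ·  [on edge]
    (3,8)@(7, 17): e=[22,-12,14] → ·
    (4,8)@(9, 17): e=[12,0,12] → #  [on edge]
    (5,8)@(11, 17): e=[2,12,10] → #
    (6,8)@(13, 17): e=[-8,24,8] → ·
    (5,9)@(11, 19): e=[4,0,20] → #  [on edge]
    (6,10)@(13, 21): e=[-4,0,28] → ·  [on edge]
    (7,11)@(15, 23): e=[-12,0,36] → ·  [on edge]
  covered (5 px):
    · · · · · · · ·
    · · · · · · · ·
    · · · · · · · ·
    · · · · · · · ·
    · · · · · · · ·
    · · · · · · · ·
    · · · · · · · ·
    · · · # # · · ·
    · · · · # # · ·
    · · · · · # · ·
    · · · · · · · ·
    · · · · · · · ·
T1:
  2·area = 24
  edge (6, 14)→(12, 20): d=(6,6) right/bottom  bias=-1
  edge (12, 20)→(7, 19): d=(-5,-1) top-left  bias=+0
  edge (7, 19)→(6, 14): d=(-1,-5) top-left  bias=+0
    (0,4)@(1, 9): e=[0,44,-20] → ·  [on edge]
    (2,4)@(5, 9): e=[-24,48,0] → ·  [on edge]
    (1,5)@(3, 11): e=[0,36,-12] → ·  [on edge]
    (2,6)@(5, 13): e=[0,28,-4] → ·  [on edge]
    (3,7)@(7, 15): e=[0,20,4] → ·  [on edge]
    (3,8)@(7, 17): e=[12,10,2] → #
    (4,8)@(9, 17): e=[0,12,12] → ·  [on edge]
    (3,9)@(7, 19): e=[24,0,0] → #  [on edge]
    (4,9)@(9, 19): e=[12,2,10] → #
    (5,9)@(11, 19): e=[0,4,20] → ·  [on edge]
    (3,10)@(7, 21): e=[36,-10,-2] → ·
    (4,10)@(9, 21): e=[24,-8,8] → ·
    (6,10)@(13, 21): e=[0,-4,28] → ·  [on edge]
    (7,11)@(15, 23): e=[0,-12,36] → ·  [on edge]
  covered (3 px):
    · · · · · · · ·
    · · · · · · · ·
    · · · · · · · ·
    · · · · · · · ·
    · · · · · · · ·
    · · · · · · · ·
    · · · · · · · ·
    · · · · · · · ·
    · · · # · · · ·
    · · · # # · · ·
    · · · · · · · ·
    · · · · · · · ·
T2:
  2·area = 14
  edge (2, 14)→(4, 18): d=(2,4) right/bottom  bias=-1
  edge (4, 18)→(3, 23): d=(-1,5) right/bottom  bias=-1
  edge (3, 23)→(2, 14): d=(-1,-9) top-left  bias=+0
    (3,1)@(7, 3): e=[-42,0,56] → ·  [on edge]
    (0,2)@(1, 5): e=[-14,28,0] → ·  [on edge]
    (2,6)@(5, 13): e=[-14,0,28] → ·  [on edge]
    (1,8)@(3, 17): e=[2,6,6] → #
    (2,8)@(5, 17): e=[-6,-4,24] → ·
    (1,9)@(3, 19): e=[6,4,4] → #
    (2,9)@(5, 19): e=[-2,-6,22] → ·
    (1,10)@(3, 21): e=[10,2,2] → #
    (2,10)@(5, 21): e=[2,-8,20] → ·
    (1,11)@(3, 23): e=[14,0,0] → ·  [on edge]
  covered (3 px):
    · · · · · · · ·
    · · · · · · · ·
    · · · · · · · ·
    · · · · · · · ·
    · · · · · · · ·
    · · · · · · · ·
    · · · · · · · ·
    · · · · · · · ·
    · # · · · · · ·
    · # · · · · · ·
    · # · · · · · ·
    · · · · · · · ·
T3:
  2·area = 10  (B↔C swapped to make it positive)
  edge (0, 18)→(4, 4): d=(4,-14) top-left  bias=+0
  edge (4, 4)→(5, 3): d=(1,-1) top-left  bias=+0
  edge (5, 3)→(0, 18): d=(-5,15) right/bottom  bias=-1
    (3,0)@(7, 1): e=[30,0,-20] → ·  [on edge]
    (2,1)@(5, 3): e=[10,0,0] → ·  [on edge]
    (1,2)@(3, 5): e=[-10,0,20] → ·  [on edge]
    (0,3)@(1, 7): e=[-30,0,40] → ·  [on edge]
    (1,4)@(3, 9): e=[6,4,0] → ·  [on edge]
    (0,7)@(1, 15): e=[2,8,0] → ·  [on edge]
  covered (0 px):
    · · · · · · · ·
    · · · · · · · ·
    · · · · · · · ·
    · · · · · · · ·
    · · · · · · · ·
    · · · · · · · ·
    · · · · · · · ·
    · · · · · · · ·
    · · · · · · · ·
    · · · · · · · ·
    · · · · · · · ·
    · · · · · · · ·

Final: "outside"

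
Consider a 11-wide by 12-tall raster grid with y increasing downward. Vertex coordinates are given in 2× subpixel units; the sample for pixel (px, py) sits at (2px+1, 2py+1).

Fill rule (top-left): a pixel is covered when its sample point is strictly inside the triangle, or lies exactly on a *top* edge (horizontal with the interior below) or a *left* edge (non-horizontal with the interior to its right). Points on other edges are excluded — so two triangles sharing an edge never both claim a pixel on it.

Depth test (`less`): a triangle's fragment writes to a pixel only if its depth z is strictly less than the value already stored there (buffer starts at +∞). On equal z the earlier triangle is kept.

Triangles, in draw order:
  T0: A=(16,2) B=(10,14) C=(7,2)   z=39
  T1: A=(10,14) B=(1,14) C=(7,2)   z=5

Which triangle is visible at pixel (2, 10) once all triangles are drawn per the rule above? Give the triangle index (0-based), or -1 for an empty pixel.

T0:
  2·area = 108
  edge (16, 2)→(10, 14): d=(-6,12) right/bottom  bias=-1
  edge (10, 14)→(7, 2): d=(-3,-12) top-left  bias=+0
  edge (7, 2)→(16, 2): d=(9,0) top-left  bias=+0
    (4,1)@(9, 3): e=[78,21,9] → █
    (5,1)@(11, 3): e=[54,45,9] → █
    (6,1)@(13, 3): e=[30,69,9] → █
    (7,1)@(15, 3): e=[6,93,9] → █
    (8,1)@(17, 3): e=[-18,117,9] → ·
    (4,2)@(9, 5): e=[66,15,27] → █
    (7,2)@(15, 5): e=[-6,87,27] → ·
    (4,3)@(9, 7): e=[54,9,45] → █
    (7,3)@(15, 7): e=[-18,81,45] → ·
    (4,4)@(9, 9): e=[42,3,63] → █
    (6,4)@(13, 9): e=[-6,51,63] → ·
    (4,5)@(9, 11): e=[30,-3,81] → ·
  covered (13 px):
    · · · · · · · · · · ·
    · · · · █ █ █ █ · · ·
    · · · · █ █ █ · · · ·
    · · · · █ █ █ · · · ·
    · · · · █ █ · · · · ·
    · · · · · █ · · · · ·
    · · · · · · · · · · ·
    · · · · · · · · · · ·
    · · · · · · · · · · ·
    · · · · · · · · · · ·
    · · · · · · · · · · ·
    · · · · · · · · · · ·
T1:
  2·area = 108
  edge (10, 14)→(1, 14): d=(-9,0) right/bottom  bias=-1
  edge (1, 14)→(7, 2): d=(6,-12) top-left  bias=+0
  edge (7, 2)→(10, 14): d=(3,12) right/bottom  bias=-1
    (3,1)@(7, 3): e=[99,6,3] → █
    (4,1)@(9, 3): e=[99,30,-21] → ·
    (3,2)@(7, 5): e=[81,18,9] → █
    (4,2)@(9, 5): e=[81,42,-15] → ·
    (2,3)@(5, 7): e=[63,6,39] → █
    (4,3)@(9, 7): e=[63,54,-9] → ·
    (2,4)@(5, 9): e=[45,18,45] → █
    (4,4)@(9, 9): e=[45,66,-3] → ·
    (1,5)@(3, 11): e=[27,6,75] → █
    (4,5)@(9, 11): e=[27,78,3] → █
    (5,5)@(11, 11): e=[27,102,-21] → ·
    (1,6)@(3, 13): e=[9,18,81] → █
  covered (14 px):
    · · · · · · · · · · ·
    · · · █ · · · · · · ·
    · · · █ · · · · · · ·
    · · █ █ · · · · · · ·
    · · █ █ · · · · · · ·
    · █ █ █ █ · · · · · ·
    · █ █ █ █ · · · · · ·
    · · · · · · · · · · ·
    · · · · · · · · · · ·
    · · · · · · · · · · ·
    · · · · · · · · · · ·
    · · · · · · · · · · ·

Z-buffer (winner per pixel, '.' = empty):
  . . . . . . . . . . .
  . . . 1 0 0 0 0 . . .
  . . . 1 0 0 0 . . . .
  . . 1 1 0 0 0 . . . .
  . . 1 1 0 0 . . . . .
  . 1 1 1 1 0 . . . . .
  . 1 1 1 1 . . . . . .
  . . . . . . . . . . .
  . . . . . . . . . . .
  . . . . . . . . . . .
  . . . . . . . . . . .
  . . . . . . . . . . .

Result: -1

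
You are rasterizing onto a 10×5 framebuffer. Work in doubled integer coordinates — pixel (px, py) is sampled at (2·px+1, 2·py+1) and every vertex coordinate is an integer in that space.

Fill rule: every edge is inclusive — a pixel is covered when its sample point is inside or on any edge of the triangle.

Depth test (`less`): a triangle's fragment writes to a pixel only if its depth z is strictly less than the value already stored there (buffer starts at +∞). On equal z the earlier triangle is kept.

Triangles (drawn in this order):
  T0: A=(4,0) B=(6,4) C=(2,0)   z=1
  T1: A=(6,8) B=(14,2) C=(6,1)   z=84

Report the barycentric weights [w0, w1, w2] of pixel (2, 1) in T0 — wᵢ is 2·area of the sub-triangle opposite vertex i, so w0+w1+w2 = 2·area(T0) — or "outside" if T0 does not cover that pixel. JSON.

T0:
  2·area = 8
  edge (4, 0)→(6, 4): d=(2,4) inclusive
  edge (6, 4)→(2, 0): d=(-4,-4) inclusive
  edge (2, 0)→(4, 0): d=(2,0) inclusive
    (1,0)@(3, 1): e=[6,0,2] → █  [on edge]
    (2,0)@(5, 1): e=[-2,8,2] → ·
    (1,1)@(3, 3): e=[10,-8,6] → ·
    (2,1)@(5, 3): e=[2,0,6] → █  [on edge]
    (3,1)@(7, 3): e=[-6,8,6] → ·
    (2,2)@(5, 5): e=[6,-8,10] → ·
    (3,2)@(7, 5): e=[-2,0,10] → ·  [on edge]
    (4,3)@(9, 7): e=[-6,0,14] → ·  [on edge]
    (5,4)@(11, 9): e=[-10,0,18] → ·  [on edge]
  covered (2 px):
    · █ · · · · · · · ·
    · · █ · · · · · · ·
    · · · · · · · · · ·
    · · · · · · · · · ·
    · · · · · · · · · ·
T1:
  2·area = 56  (B↔C swapped to make it positive)
  edge (6, 8)→(6, 1): d=(0,-7) inclusive
  edge (6, 1)→(14, 2): d=(8,1) inclusive
  edge (14, 2)→(6, 8): d=(-8,6) inclusive
    (3,1)@(7, 3): e=[7,15,34] → █
    (4,1)@(9, 3): e=[21,13,22] → █
    (5,1)@(11, 3): e=[35,11,10] → █
    (6,1)@(13, 3): e=[49,9,-2] → ·
    (3,2)@(7, 5): e=[7,31,18] → █
    (5,2)@(11, 5): e=[35,27,-6] → ·
    (3,3)@(7, 7): e=[7,47,2] → █
    (4,3)@(9, 7): e=[21,45,-10] → ·
    (3,4)@(7, 9): e=[7,63,-14] → ·
  covered (6 px):
    · · · · · · · · · ·
    · · · █ █ █ · · · ·
    · · · █ █ · · · · ·
    · · · █ · · · · · ·
    · · · · · · · · · ·

Result: [0,6,2]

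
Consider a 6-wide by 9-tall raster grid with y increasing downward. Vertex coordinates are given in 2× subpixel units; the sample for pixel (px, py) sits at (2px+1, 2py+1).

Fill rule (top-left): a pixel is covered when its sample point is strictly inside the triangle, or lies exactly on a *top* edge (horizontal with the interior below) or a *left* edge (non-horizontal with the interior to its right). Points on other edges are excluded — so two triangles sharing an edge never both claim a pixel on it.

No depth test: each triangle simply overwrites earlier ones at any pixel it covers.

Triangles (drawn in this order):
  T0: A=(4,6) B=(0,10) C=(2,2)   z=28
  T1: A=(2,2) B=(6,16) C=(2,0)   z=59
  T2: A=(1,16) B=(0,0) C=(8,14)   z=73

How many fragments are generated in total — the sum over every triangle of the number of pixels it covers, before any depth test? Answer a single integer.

T0:
  2·area = 24
  edge (4, 6)→(0, 10): d=(-4,4) right/bottom  bias=-1
  edge (0, 10)→(2, 2): d=(2,-8) top-left  bias=+0
  edge (2, 2)→(4, 6): d=(2,4) right/bottom  bias=-1
    (4,0)@(9, 1): e=[0,54,-30] → ·  [on edge]
    (3,1)@(7, 3): e=[0,42,-18] → ·  [on edge]
    (1,2)@(3, 5): e=[8,14,2] → █
    (2,2)@(5, 5): e=[0,30,-6] → ·  [on edge]
    (0,3)@(1, 7): e=[8,2,14] → █
    (1,3)@(3, 7): e=[0,18,6] → ·  [on edge]
    (0,4)@(1, 9): e=[0,6,18] → ·  [on edge]
  covered (2 px):
    · · · · · ·
    · · · · · ·
    · █ · · · ·
    █ · · · · ·
    · · · · · ·
    · · · · · ·
    · · · · · ·
    · · · · · ·
    · · · · · ·
T1:
  2·area = 8  (B↔C swapped to make it positive)
  edge (2, 2)→(2, 0): d=(0,-2) top-left  bias=+0
  edge (2, 0)→(6, 16): d=(4,16) right/bottom  bias=-1
  edge (6, 16)→(2, 2): d=(-4,-14) top-left  bias=+0
    (1,2)@(3, 5): e=[2,4,2] → █
    (2,2)@(5, 5): e=[6,-28,30] → ·
    (1,3)@(3, 7): e=[2,12,-6] → ·
  covered (1 px):
    · · · · · ·
    · · · · · ·
    · █ · · · ·
    · · · · · ·
    · · · · · ·
    · · · · · ·
    · · · · · ·
    · · · · · ·
    · · · · · ·
T2:
  2·area = 114
  edge (1, 16)→(0, 0): d=(-1,-16) top-left  bias=+0
  edge (0, 0)→(8, 14): d=(8,14) right/bottom  bias=-1
  edge (8, 14)→(1, 16): d=(-7,2) right/bottom  bias=-1
    (0,1)@(1, 3): e=[13,10,91] → █
    (1,1)@(3, 3): e=[45,-18,87] → ·
    (0,2)@(1, 5): e=[11,26,77] → █
    (1,2)@(3, 5): e=[43,-2,73] → ·
    (0,3)@(1, 7): e=[9,42,63] → █
    (1,3)@(3, 7): e=[41,14,59] → █
    (2,3)@(5, 7): e=[73,-14,55] → ·
    (0,4)@(1, 9): e=[7,58,49] → █
    (2,4)@(5, 9): e=[71,2,41] → █
    (3,4)@(7, 9): e=[103,-26,37] → ·
    (0,5)@(1, 11): e=[5,74,35] → █
    (3,5)@(7, 11): e=[101,-10,23] → ·
  covered (16 px):
    · · · · · ·
    █ · · · · ·
    █ · · · · ·
    █ █ · · · ·
    █ █ █ · · ·
    █ █ █ · · ·
    █ █ █ █ · ·
    █ █ · · · ·
    · · · · · ·

Result: 19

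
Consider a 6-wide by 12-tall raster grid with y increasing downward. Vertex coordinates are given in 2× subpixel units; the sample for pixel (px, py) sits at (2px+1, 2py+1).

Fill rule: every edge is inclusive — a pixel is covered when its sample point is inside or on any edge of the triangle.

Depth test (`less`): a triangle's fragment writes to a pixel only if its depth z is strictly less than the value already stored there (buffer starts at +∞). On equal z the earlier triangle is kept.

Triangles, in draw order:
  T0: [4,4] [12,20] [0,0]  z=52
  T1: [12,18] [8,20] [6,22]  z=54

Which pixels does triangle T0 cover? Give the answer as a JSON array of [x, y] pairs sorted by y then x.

T0:
  2·area = 32
  edge (4, 4)→(12, 20): d=(8,16) inclusive
  edge (12, 20)→(0, 0): d=(-12,-20) inclusive
  edge (0, 0)→(4, 4): d=(4,4) inclusive
    (0,0)@(1, 1): e=[24,8,0] → X  [on edge]
    (1,0)@(3, 1): e=[-8,48,-8] → .
    (0,1)@(1, 3): e=[40,-16,8] → .
    (1,1)@(3, 3): e=[8,24,0] → X  [on edge]
    (2,1)@(5, 3): e=[-24,64,-8] → .
    (1,2)@(3, 5): e=[24,0,8] → X  [on edge]
    (2,2)@(5, 5): e=[-8,40,0] → .  [on edge]
    (1,3)@(3, 7): e=[40,-24,16] → .
    (2,3)@(5, 7): e=[8,16,8] → X
    (3,3)@(7, 7): e=[-24,56,0] → .  [on edge]
    (2,4)@(5, 9): e=[24,-8,16] → .
    (4,4)@(9, 9): e=[-40,72,0] → .  [on edge]
    (5,5)@(11, 11): e=[-56,88,0] → .  [on edge]
    (4,7)@(9, 15): e=[8,0,24] → X  [on edge]
  covered (6 px):
    X . . . . .
    . X . . . .
    . X . . . .
    . . X . . .
    . . . . . .
    . . . X . .
    . . . . . .
    . . . . X .
    . . . . . .
    . . . . . .
    . . . . . .
    . . . . . .
T1:
  2·area = 4  (B↔C swapped to make it positive)
  edge (12, 18)→(6, 22): d=(-6,4) inclusive
  edge (6, 22)→(8, 20): d=(2,-2) inclusive
  edge (8, 20)→(12, 18): d=(4,-2) inclusive
    (5,8)@(11, 17): e=[10,0,-6] → .  [on edge]
    (4,9)@(9, 19): e=[6,0,-2] → .  [on edge]
    (3,10)@(7, 21): e=[2,0,2] → X  [on edge]
    (4,10)@(9, 21): e=[-6,4,6] → .
    (2,11)@(5, 23): e=[-2,0,6] → .  [on edge]
    (3,11)@(7, 23): e=[-10,4,10] → .
  covered (1 px):
    . . . . . .
    . . . . . .
    . . . . . .
    . . . . . .
    . . . . . .
    . . . . . .
    . . . . . .
    . . . . . .
    . . . . . .
    . . . . . .
    . . . X . .
    . . . . . .

Final: [[0,0],[1,1],[1,2],[2,3],[3,5],[4,7]]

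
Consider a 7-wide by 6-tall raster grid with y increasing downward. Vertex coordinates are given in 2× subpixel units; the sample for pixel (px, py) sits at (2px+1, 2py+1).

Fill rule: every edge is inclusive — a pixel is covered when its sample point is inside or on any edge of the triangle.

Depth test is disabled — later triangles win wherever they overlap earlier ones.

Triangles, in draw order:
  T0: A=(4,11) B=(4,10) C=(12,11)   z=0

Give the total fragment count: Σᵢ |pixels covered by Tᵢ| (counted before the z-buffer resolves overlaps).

T0:
  2·area = 8
  edge (4, 11)→(4, 10): d=(0,-1) inclusive
  edge (4, 10)→(12, 11): d=(8,1) inclusive
  edge (12, 11)→(4, 11): d=(-8,0) inclusive
    (0,5)@(1, 11): e=[-3,11,0] → ·  [on edge]
    (1,5)@(3, 11): e=[-1,9,0] → ·  [on edge]
    (2,5)@(5, 11): e=[1,7,0] → #  [on edge]
    (3,5)@(7, 11): e=[3,5,0] → #  [on edge]
    (4,5)@(9, 11): e=[5,3,0] → #  [on edge]
    (5,5)@(11, 11): e=[7,1,0] → #  [on edge]
    (6,5)@(13, 11): e=[9,-1,0] → ·  [on edge]
  covered (4 px):
    · · · · · · ·
    · · · · · · ·
    · · · · · · ·
    · · · · · · ·
    · · · · · · ·
    · · # # # # ·

Answer: 4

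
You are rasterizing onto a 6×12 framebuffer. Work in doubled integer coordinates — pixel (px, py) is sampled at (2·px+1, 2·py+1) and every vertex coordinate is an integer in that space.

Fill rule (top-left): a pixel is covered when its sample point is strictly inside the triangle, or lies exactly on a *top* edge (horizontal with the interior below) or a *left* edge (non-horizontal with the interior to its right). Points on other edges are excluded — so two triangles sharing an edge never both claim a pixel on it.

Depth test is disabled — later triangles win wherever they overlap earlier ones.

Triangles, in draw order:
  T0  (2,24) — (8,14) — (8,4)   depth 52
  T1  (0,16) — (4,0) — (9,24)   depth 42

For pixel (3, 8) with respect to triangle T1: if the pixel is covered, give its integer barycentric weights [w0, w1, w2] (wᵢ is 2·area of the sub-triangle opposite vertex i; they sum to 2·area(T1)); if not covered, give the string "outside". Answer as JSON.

T0:
  2·area = 60  (B↔C swapped to make it positive)
  edge (2, 24)→(8, 4): d=(6,-20) top-left  bias=+0
  edge (8, 4)→(8, 14): d=(0,10) right/bottom  bias=-1
  edge (8, 14)→(2, 24): d=(-6,10) right/bottom  bias=-1
    (3,4)@(7, 9): e=[10,10,40] → #
    (4,4)@(9, 9): e=[50,-10,20] → ·
    (5,4)@(11, 9): e=[90,-30,0] → ·  [on edge]
    (3,5)@(7, 11): e=[22,10,28] → #
    (4,5)@(9, 11): e=[62,-10,8] → ·
    (3,6)@(7, 13): e=[34,10,16] → #
    (4,6)@(9, 13): e=[74,-10,-4] → ·
    (2,7)@(5, 15): e=[6,30,24] → #
    (4,7)@(9, 15): e=[86,-10,-16] → ·
    (2,8)@(5, 17): e=[18,30,12] → #
    (3,8)@(7, 17): e=[58,10,-8] → ·
    (2,9)@(5, 19): e=[30,30,0] → ·  [on edge]
  covered (7 px):
    · · · · · ·
    · · · · · ·
    · · · · · ·
    · · · · · ·
    · · · # · ·
    · · · # · ·
    · · · # · ·
    · · # # · ·
    · · # · · ·
    · · · · · ·
    · # · · · ·
    · · · · · ·
T1:
  2·area = 176
  edge (0, 16)→(4, 0): d=(4,-16) top-left  bias=+0
  edge (4, 0)→(9, 24): d=(5,24) right/bottom  bias=-1
  edge (9, 24)→(0, 16): d=(-9,-8) top-left  bias=+0
    (1,2)@(3, 5): e=[4,49,123] → #
    (2,2)@(5, 5): e=[36,1,139] → #
    (3,2)@(7, 5): e=[68,-47,155] → ·
    (1,3)@(3, 7): e=[12,59,105] → #
    (3,3)@(7, 7): e=[76,-37,137] → ·
    (1,4)@(3, 9): e=[20,69,87] → #
    (3,4)@(7, 9): e=[84,-27,119] → ·
    (1,5)@(3, 11): e=[28,79,69] → #
    (3,5)@(7, 11): e=[92,-17,101] → ·
    (0,6)@(1, 13): e=[4,137,35] → #
    (3,6)@(7, 13): e=[100,-7,83] → ·
    (0,7)@(1, 15): e=[12,147,17] → #
  covered (21 px):
    · · · · · ·
    · · · · · ·
    · # # · · ·
    · # # · · ·
    · # # · · ·
    · # # · · ·
    # # # · · ·
    # # # # · ·
    · # # # · ·
    · · # # · ·
    · · · # · ·
    · · · · · ·

Answer: [13,47,116]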